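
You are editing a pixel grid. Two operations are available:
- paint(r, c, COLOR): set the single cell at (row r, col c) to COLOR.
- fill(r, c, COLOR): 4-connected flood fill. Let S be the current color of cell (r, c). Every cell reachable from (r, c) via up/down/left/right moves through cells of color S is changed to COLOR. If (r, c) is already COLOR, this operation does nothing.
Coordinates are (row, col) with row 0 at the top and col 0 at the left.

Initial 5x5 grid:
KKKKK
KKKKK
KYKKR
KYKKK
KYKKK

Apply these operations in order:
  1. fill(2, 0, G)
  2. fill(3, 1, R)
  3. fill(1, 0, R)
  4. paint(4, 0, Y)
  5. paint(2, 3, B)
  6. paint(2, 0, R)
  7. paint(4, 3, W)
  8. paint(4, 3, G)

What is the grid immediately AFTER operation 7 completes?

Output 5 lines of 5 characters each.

Answer: RRRRR
RRRRR
RRRBR
RRRRR
YRRWR

Derivation:
After op 1 fill(2,0,G) [21 cells changed]:
GGGGG
GGGGG
GYGGR
GYGGG
GYGGG
After op 2 fill(3,1,R) [3 cells changed]:
GGGGG
GGGGG
GRGGR
GRGGG
GRGGG
After op 3 fill(1,0,R) [21 cells changed]:
RRRRR
RRRRR
RRRRR
RRRRR
RRRRR
After op 4 paint(4,0,Y):
RRRRR
RRRRR
RRRRR
RRRRR
YRRRR
After op 5 paint(2,3,B):
RRRRR
RRRRR
RRRBR
RRRRR
YRRRR
After op 6 paint(2,0,R):
RRRRR
RRRRR
RRRBR
RRRRR
YRRRR
After op 7 paint(4,3,W):
RRRRR
RRRRR
RRRBR
RRRRR
YRRWR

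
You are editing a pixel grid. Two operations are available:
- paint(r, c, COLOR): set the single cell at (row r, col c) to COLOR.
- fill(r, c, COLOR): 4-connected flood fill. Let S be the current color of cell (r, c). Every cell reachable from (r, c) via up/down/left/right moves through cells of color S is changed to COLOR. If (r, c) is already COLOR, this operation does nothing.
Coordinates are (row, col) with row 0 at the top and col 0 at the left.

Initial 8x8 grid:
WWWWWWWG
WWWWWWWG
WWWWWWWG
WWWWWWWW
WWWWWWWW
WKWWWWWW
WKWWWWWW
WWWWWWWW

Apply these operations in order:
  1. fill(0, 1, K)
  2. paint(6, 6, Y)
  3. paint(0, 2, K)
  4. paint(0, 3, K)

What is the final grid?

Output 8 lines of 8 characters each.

Answer: KKKKKKKG
KKKKKKKG
KKKKKKKG
KKKKKKKK
KKKKKKKK
KKKKKKKK
KKKKKKYK
KKKKKKKK

Derivation:
After op 1 fill(0,1,K) [59 cells changed]:
KKKKKKKG
KKKKKKKG
KKKKKKKG
KKKKKKKK
KKKKKKKK
KKKKKKKK
KKKKKKKK
KKKKKKKK
After op 2 paint(6,6,Y):
KKKKKKKG
KKKKKKKG
KKKKKKKG
KKKKKKKK
KKKKKKKK
KKKKKKKK
KKKKKKYK
KKKKKKKK
After op 3 paint(0,2,K):
KKKKKKKG
KKKKKKKG
KKKKKKKG
KKKKKKKK
KKKKKKKK
KKKKKKKK
KKKKKKYK
KKKKKKKK
After op 4 paint(0,3,K):
KKKKKKKG
KKKKKKKG
KKKKKKKG
KKKKKKKK
KKKKKKKK
KKKKKKKK
KKKKKKYK
KKKKKKKK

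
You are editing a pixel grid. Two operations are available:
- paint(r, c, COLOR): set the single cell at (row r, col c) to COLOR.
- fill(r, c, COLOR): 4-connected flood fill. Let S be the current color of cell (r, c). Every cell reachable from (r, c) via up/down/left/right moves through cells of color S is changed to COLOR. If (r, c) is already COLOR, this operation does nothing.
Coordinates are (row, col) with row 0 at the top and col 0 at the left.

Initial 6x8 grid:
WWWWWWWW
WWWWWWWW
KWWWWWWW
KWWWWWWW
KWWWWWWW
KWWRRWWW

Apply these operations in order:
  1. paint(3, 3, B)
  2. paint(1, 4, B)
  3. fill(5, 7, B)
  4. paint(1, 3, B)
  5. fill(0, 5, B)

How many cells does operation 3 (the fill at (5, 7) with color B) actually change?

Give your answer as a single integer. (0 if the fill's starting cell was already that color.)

After op 1 paint(3,3,B):
WWWWWWWW
WWWWWWWW
KWWWWWWW
KWWBWWWW
KWWWWWWW
KWWRRWWW
After op 2 paint(1,4,B):
WWWWWWWW
WWWWBWWW
KWWWWWWW
KWWBWWWW
KWWWWWWW
KWWRRWWW
After op 3 fill(5,7,B) [40 cells changed]:
BBBBBBBB
BBBBBBBB
KBBBBBBB
KBBBBBBB
KBBBBBBB
KBBRRBBB

Answer: 40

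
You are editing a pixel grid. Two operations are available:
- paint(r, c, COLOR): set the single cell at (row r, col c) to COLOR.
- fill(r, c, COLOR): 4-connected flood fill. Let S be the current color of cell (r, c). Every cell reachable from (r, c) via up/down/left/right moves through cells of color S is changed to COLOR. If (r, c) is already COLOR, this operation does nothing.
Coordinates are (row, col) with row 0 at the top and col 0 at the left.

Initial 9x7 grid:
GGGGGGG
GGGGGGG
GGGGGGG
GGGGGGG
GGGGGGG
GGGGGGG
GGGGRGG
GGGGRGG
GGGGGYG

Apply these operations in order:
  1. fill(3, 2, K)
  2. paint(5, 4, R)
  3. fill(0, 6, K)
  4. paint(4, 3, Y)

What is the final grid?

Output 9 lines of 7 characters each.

After op 1 fill(3,2,K) [60 cells changed]:
KKKKKKK
KKKKKKK
KKKKKKK
KKKKKKK
KKKKKKK
KKKKKKK
KKKKRKK
KKKKRKK
KKKKKYK
After op 2 paint(5,4,R):
KKKKKKK
KKKKKKK
KKKKKKK
KKKKKKK
KKKKKKK
KKKKRKK
KKKKRKK
KKKKRKK
KKKKKYK
After op 3 fill(0,6,K) [0 cells changed]:
KKKKKKK
KKKKKKK
KKKKKKK
KKKKKKK
KKKKKKK
KKKKRKK
KKKKRKK
KKKKRKK
KKKKKYK
After op 4 paint(4,3,Y):
KKKKKKK
KKKKKKK
KKKKKKK
KKKKKKK
KKKYKKK
KKKKRKK
KKKKRKK
KKKKRKK
KKKKKYK

Answer: KKKKKKK
KKKKKKK
KKKKKKK
KKKKKKK
KKKYKKK
KKKKRKK
KKKKRKK
KKKKRKK
KKKKKYK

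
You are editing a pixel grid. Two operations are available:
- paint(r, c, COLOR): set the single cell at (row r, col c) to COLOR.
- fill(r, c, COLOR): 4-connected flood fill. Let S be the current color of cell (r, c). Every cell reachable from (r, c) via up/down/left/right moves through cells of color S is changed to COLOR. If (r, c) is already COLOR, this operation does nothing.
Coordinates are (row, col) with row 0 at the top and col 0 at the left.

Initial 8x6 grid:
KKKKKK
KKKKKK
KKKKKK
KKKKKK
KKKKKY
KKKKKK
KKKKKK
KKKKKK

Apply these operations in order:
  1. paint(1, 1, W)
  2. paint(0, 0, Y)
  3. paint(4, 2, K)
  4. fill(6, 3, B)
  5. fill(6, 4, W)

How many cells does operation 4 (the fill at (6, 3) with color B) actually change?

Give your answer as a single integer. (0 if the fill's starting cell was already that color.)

After op 1 paint(1,1,W):
KKKKKK
KWKKKK
KKKKKK
KKKKKK
KKKKKY
KKKKKK
KKKKKK
KKKKKK
After op 2 paint(0,0,Y):
YKKKKK
KWKKKK
KKKKKK
KKKKKK
KKKKKY
KKKKKK
KKKKKK
KKKKKK
After op 3 paint(4,2,K):
YKKKKK
KWKKKK
KKKKKK
KKKKKK
KKKKKY
KKKKKK
KKKKKK
KKKKKK
After op 4 fill(6,3,B) [45 cells changed]:
YBBBBB
BWBBBB
BBBBBB
BBBBBB
BBBBBY
BBBBBB
BBBBBB
BBBBBB

Answer: 45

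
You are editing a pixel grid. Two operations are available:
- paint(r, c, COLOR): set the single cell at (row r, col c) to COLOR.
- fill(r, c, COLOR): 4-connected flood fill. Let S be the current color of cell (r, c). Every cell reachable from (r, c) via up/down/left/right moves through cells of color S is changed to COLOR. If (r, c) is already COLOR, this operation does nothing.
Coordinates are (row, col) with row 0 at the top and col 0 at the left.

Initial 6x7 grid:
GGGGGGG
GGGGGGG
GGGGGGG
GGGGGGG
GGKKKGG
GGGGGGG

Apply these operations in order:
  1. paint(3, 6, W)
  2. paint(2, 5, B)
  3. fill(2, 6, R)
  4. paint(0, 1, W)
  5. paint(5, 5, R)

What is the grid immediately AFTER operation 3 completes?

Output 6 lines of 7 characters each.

After op 1 paint(3,6,W):
GGGGGGG
GGGGGGG
GGGGGGG
GGGGGGW
GGKKKGG
GGGGGGG
After op 2 paint(2,5,B):
GGGGGGG
GGGGGGG
GGGGGBG
GGGGGGW
GGKKKGG
GGGGGGG
After op 3 fill(2,6,R) [37 cells changed]:
RRRRRRR
RRRRRRR
RRRRRBR
RRRRRRW
RRKKKRR
RRRRRRR

Answer: RRRRRRR
RRRRRRR
RRRRRBR
RRRRRRW
RRKKKRR
RRRRRRR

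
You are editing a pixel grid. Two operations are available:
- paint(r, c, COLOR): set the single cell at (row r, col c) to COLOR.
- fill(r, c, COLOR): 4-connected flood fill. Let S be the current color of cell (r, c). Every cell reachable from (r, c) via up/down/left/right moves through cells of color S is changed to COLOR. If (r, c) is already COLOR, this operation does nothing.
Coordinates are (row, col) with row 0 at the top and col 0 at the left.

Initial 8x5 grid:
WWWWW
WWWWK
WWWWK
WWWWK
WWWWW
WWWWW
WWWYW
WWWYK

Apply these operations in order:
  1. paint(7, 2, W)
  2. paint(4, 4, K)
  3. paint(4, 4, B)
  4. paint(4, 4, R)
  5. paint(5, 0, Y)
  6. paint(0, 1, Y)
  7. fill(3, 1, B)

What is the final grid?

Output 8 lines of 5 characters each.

Answer: BYBBB
BBBBK
BBBBK
BBBBK
BBBBR
YBBBB
BBBYB
BBBYK

Derivation:
After op 1 paint(7,2,W):
WWWWW
WWWWK
WWWWK
WWWWK
WWWWW
WWWWW
WWWYW
WWWYK
After op 2 paint(4,4,K):
WWWWW
WWWWK
WWWWK
WWWWK
WWWWK
WWWWW
WWWYW
WWWYK
After op 3 paint(4,4,B):
WWWWW
WWWWK
WWWWK
WWWWK
WWWWB
WWWWW
WWWYW
WWWYK
After op 4 paint(4,4,R):
WWWWW
WWWWK
WWWWK
WWWWK
WWWWR
WWWWW
WWWYW
WWWYK
After op 5 paint(5,0,Y):
WWWWW
WWWWK
WWWWK
WWWWK
WWWWR
YWWWW
WWWYW
WWWYK
After op 6 paint(0,1,Y):
WYWWW
WWWWK
WWWWK
WWWWK
WWWWR
YWWWW
WWWYW
WWWYK
After op 7 fill(3,1,B) [31 cells changed]:
BYBBB
BBBBK
BBBBK
BBBBK
BBBBR
YBBBB
BBBYB
BBBYK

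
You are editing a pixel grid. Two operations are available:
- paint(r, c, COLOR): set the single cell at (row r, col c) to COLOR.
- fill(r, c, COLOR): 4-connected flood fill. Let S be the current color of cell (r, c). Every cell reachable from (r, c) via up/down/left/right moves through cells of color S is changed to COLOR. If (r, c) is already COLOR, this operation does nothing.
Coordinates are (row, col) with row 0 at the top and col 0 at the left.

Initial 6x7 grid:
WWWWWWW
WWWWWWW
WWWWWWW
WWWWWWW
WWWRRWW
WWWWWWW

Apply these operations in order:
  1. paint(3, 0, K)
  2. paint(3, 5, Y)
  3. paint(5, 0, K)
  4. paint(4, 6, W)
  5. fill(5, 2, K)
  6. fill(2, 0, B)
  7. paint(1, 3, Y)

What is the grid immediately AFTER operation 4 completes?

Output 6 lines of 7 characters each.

After op 1 paint(3,0,K):
WWWWWWW
WWWWWWW
WWWWWWW
KWWWWWW
WWWRRWW
WWWWWWW
After op 2 paint(3,5,Y):
WWWWWWW
WWWWWWW
WWWWWWW
KWWWWYW
WWWRRWW
WWWWWWW
After op 3 paint(5,0,K):
WWWWWWW
WWWWWWW
WWWWWWW
KWWWWYW
WWWRRWW
KWWWWWW
After op 4 paint(4,6,W):
WWWWWWW
WWWWWWW
WWWWWWW
KWWWWYW
WWWRRWW
KWWWWWW

Answer: WWWWWWW
WWWWWWW
WWWWWWW
KWWWWYW
WWWRRWW
KWWWWWW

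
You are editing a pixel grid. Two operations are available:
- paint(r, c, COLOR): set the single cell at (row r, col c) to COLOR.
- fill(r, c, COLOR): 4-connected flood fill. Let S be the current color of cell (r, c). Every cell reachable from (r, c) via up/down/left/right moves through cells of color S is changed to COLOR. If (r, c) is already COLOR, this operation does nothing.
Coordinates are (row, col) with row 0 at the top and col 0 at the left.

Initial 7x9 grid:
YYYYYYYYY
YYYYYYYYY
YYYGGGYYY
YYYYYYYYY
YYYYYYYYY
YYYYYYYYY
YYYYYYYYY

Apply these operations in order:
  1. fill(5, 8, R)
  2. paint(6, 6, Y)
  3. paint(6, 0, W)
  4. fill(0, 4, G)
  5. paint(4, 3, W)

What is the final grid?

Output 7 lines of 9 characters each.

Answer: GGGGGGGGG
GGGGGGGGG
GGGGGGGGG
GGGGGGGGG
GGGWGGGGG
GGGGGGGGG
WGGGGGYGG

Derivation:
After op 1 fill(5,8,R) [60 cells changed]:
RRRRRRRRR
RRRRRRRRR
RRRGGGRRR
RRRRRRRRR
RRRRRRRRR
RRRRRRRRR
RRRRRRRRR
After op 2 paint(6,6,Y):
RRRRRRRRR
RRRRRRRRR
RRRGGGRRR
RRRRRRRRR
RRRRRRRRR
RRRRRRRRR
RRRRRRYRR
After op 3 paint(6,0,W):
RRRRRRRRR
RRRRRRRRR
RRRGGGRRR
RRRRRRRRR
RRRRRRRRR
RRRRRRRRR
WRRRRRYRR
After op 4 fill(0,4,G) [58 cells changed]:
GGGGGGGGG
GGGGGGGGG
GGGGGGGGG
GGGGGGGGG
GGGGGGGGG
GGGGGGGGG
WGGGGGYGG
After op 5 paint(4,3,W):
GGGGGGGGG
GGGGGGGGG
GGGGGGGGG
GGGGGGGGG
GGGWGGGGG
GGGGGGGGG
WGGGGGYGG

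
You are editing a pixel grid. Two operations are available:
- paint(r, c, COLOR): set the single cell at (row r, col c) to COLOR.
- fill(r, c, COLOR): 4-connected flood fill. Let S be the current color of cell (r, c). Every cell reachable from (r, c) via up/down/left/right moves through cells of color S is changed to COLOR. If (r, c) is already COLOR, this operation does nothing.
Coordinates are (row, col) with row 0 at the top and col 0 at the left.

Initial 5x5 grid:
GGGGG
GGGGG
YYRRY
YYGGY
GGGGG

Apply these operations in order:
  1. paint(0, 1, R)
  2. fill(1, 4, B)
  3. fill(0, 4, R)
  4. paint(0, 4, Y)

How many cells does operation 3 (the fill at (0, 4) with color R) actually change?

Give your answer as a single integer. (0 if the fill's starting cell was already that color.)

Answer: 9

Derivation:
After op 1 paint(0,1,R):
GRGGG
GGGGG
YYRRY
YYGGY
GGGGG
After op 2 fill(1,4,B) [9 cells changed]:
BRBBB
BBBBB
YYRRY
YYGGY
GGGGG
After op 3 fill(0,4,R) [9 cells changed]:
RRRRR
RRRRR
YYRRY
YYGGY
GGGGG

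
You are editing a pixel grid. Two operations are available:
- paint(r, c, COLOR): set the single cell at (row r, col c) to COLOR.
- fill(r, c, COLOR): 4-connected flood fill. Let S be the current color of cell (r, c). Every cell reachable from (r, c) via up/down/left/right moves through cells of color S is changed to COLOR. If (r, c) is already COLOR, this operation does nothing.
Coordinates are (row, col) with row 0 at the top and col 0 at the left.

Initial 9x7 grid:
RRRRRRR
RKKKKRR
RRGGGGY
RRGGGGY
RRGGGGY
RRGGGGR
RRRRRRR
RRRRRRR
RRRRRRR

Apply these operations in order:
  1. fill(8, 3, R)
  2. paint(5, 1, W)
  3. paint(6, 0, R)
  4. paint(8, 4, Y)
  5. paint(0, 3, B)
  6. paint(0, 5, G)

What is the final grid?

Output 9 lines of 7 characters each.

After op 1 fill(8,3,R) [0 cells changed]:
RRRRRRR
RKKKKRR
RRGGGGY
RRGGGGY
RRGGGGY
RRGGGGR
RRRRRRR
RRRRRRR
RRRRRRR
After op 2 paint(5,1,W):
RRRRRRR
RKKKKRR
RRGGGGY
RRGGGGY
RRGGGGY
RWGGGGR
RRRRRRR
RRRRRRR
RRRRRRR
After op 3 paint(6,0,R):
RRRRRRR
RKKKKRR
RRGGGGY
RRGGGGY
RRGGGGY
RWGGGGR
RRRRRRR
RRRRRRR
RRRRRRR
After op 4 paint(8,4,Y):
RRRRRRR
RKKKKRR
RRGGGGY
RRGGGGY
RRGGGGY
RWGGGGR
RRRRRRR
RRRRRRR
RRRRYRR
After op 5 paint(0,3,B):
RRRBRRR
RKKKKRR
RRGGGGY
RRGGGGY
RRGGGGY
RWGGGGR
RRRRRRR
RRRRRRR
RRRRYRR
After op 6 paint(0,5,G):
RRRBRGR
RKKKKRR
RRGGGGY
RRGGGGY
RRGGGGY
RWGGGGR
RRRRRRR
RRRRRRR
RRRRYRR

Answer: RRRBRGR
RKKKKRR
RRGGGGY
RRGGGGY
RRGGGGY
RWGGGGR
RRRRRRR
RRRRRRR
RRRRYRR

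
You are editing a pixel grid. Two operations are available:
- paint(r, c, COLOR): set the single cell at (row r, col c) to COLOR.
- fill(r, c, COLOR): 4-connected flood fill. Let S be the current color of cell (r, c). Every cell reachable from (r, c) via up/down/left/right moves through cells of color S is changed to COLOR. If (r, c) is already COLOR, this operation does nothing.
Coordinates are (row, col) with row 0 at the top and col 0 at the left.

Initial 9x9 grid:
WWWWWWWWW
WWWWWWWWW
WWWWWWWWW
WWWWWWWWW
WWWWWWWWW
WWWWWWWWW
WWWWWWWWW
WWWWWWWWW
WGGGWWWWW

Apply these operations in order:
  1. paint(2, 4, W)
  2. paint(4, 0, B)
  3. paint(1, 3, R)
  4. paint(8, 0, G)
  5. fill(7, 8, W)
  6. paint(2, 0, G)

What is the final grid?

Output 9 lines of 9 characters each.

After op 1 paint(2,4,W):
WWWWWWWWW
WWWWWWWWW
WWWWWWWWW
WWWWWWWWW
WWWWWWWWW
WWWWWWWWW
WWWWWWWWW
WWWWWWWWW
WGGGWWWWW
After op 2 paint(4,0,B):
WWWWWWWWW
WWWWWWWWW
WWWWWWWWW
WWWWWWWWW
BWWWWWWWW
WWWWWWWWW
WWWWWWWWW
WWWWWWWWW
WGGGWWWWW
After op 3 paint(1,3,R):
WWWWWWWWW
WWWRWWWWW
WWWWWWWWW
WWWWWWWWW
BWWWWWWWW
WWWWWWWWW
WWWWWWWWW
WWWWWWWWW
WGGGWWWWW
After op 4 paint(8,0,G):
WWWWWWWWW
WWWRWWWWW
WWWWWWWWW
WWWWWWWWW
BWWWWWWWW
WWWWWWWWW
WWWWWWWWW
WWWWWWWWW
GGGGWWWWW
After op 5 fill(7,8,W) [0 cells changed]:
WWWWWWWWW
WWWRWWWWW
WWWWWWWWW
WWWWWWWWW
BWWWWWWWW
WWWWWWWWW
WWWWWWWWW
WWWWWWWWW
GGGGWWWWW
After op 6 paint(2,0,G):
WWWWWWWWW
WWWRWWWWW
GWWWWWWWW
WWWWWWWWW
BWWWWWWWW
WWWWWWWWW
WWWWWWWWW
WWWWWWWWW
GGGGWWWWW

Answer: WWWWWWWWW
WWWRWWWWW
GWWWWWWWW
WWWWWWWWW
BWWWWWWWW
WWWWWWWWW
WWWWWWWWW
WWWWWWWWW
GGGGWWWWW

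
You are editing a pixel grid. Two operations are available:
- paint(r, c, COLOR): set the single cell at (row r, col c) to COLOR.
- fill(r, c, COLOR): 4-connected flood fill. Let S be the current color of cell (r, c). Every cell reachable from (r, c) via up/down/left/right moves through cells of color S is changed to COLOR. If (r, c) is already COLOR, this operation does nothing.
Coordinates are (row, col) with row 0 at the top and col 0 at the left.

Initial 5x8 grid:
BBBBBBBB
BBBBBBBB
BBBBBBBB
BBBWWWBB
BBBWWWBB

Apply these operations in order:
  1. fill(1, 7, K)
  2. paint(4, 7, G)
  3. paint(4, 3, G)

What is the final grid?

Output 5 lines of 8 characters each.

After op 1 fill(1,7,K) [34 cells changed]:
KKKKKKKK
KKKKKKKK
KKKKKKKK
KKKWWWKK
KKKWWWKK
After op 2 paint(4,7,G):
KKKKKKKK
KKKKKKKK
KKKKKKKK
KKKWWWKK
KKKWWWKG
After op 3 paint(4,3,G):
KKKKKKKK
KKKKKKKK
KKKKKKKK
KKKWWWKK
KKKGWWKG

Answer: KKKKKKKK
KKKKKKKK
KKKKKKKK
KKKWWWKK
KKKGWWKG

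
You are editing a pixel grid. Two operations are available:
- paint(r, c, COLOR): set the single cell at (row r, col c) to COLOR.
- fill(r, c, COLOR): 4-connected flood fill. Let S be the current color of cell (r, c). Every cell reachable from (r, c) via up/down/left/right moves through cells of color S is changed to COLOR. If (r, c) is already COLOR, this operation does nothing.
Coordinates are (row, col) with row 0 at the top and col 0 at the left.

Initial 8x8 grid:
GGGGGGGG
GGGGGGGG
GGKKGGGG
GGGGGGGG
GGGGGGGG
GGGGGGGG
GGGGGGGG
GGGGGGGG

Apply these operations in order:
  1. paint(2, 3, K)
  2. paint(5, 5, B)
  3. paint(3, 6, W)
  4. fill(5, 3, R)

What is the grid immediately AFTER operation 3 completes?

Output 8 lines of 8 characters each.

Answer: GGGGGGGG
GGGGGGGG
GGKKGGGG
GGGGGGWG
GGGGGGGG
GGGGGBGG
GGGGGGGG
GGGGGGGG

Derivation:
After op 1 paint(2,3,K):
GGGGGGGG
GGGGGGGG
GGKKGGGG
GGGGGGGG
GGGGGGGG
GGGGGGGG
GGGGGGGG
GGGGGGGG
After op 2 paint(5,5,B):
GGGGGGGG
GGGGGGGG
GGKKGGGG
GGGGGGGG
GGGGGGGG
GGGGGBGG
GGGGGGGG
GGGGGGGG
After op 3 paint(3,6,W):
GGGGGGGG
GGGGGGGG
GGKKGGGG
GGGGGGWG
GGGGGGGG
GGGGGBGG
GGGGGGGG
GGGGGGGG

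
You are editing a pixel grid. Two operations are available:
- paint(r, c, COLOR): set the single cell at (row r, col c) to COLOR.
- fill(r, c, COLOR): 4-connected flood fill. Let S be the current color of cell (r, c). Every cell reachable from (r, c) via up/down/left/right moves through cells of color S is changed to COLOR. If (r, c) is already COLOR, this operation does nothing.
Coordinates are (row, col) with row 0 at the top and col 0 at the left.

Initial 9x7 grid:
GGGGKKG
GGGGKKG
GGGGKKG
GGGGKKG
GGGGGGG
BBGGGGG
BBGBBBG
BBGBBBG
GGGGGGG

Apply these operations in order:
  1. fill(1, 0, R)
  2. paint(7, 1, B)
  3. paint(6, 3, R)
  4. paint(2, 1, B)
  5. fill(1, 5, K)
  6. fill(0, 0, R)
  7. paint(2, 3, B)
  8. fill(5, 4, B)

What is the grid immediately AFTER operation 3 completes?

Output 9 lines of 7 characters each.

Answer: RRRRKKR
RRRRKKR
RRRRKKR
RRRRKKR
RRRRRRR
BBRRRRR
BBRRBBR
BBRBBBR
RRRRRRR

Derivation:
After op 1 fill(1,0,R) [43 cells changed]:
RRRRKKR
RRRRKKR
RRRRKKR
RRRRKKR
RRRRRRR
BBRRRRR
BBRBBBR
BBRBBBR
RRRRRRR
After op 2 paint(7,1,B):
RRRRKKR
RRRRKKR
RRRRKKR
RRRRKKR
RRRRRRR
BBRRRRR
BBRBBBR
BBRBBBR
RRRRRRR
After op 3 paint(6,3,R):
RRRRKKR
RRRRKKR
RRRRKKR
RRRRKKR
RRRRRRR
BBRRRRR
BBRRBBR
BBRBBBR
RRRRRRR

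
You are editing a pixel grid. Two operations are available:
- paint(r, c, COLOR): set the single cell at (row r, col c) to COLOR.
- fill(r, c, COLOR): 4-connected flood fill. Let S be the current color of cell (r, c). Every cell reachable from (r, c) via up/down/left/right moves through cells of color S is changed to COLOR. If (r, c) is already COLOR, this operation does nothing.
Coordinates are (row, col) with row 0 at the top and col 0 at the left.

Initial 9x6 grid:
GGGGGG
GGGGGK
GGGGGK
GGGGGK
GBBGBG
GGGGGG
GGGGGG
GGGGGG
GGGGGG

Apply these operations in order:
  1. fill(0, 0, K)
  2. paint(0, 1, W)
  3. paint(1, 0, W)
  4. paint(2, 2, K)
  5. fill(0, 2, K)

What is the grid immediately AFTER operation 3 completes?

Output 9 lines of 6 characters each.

Answer: KWKKKK
WKKKKK
KKKKKK
KKKKKK
KBBKBK
KKKKKK
KKKKKK
KKKKKK
KKKKKK

Derivation:
After op 1 fill(0,0,K) [48 cells changed]:
KKKKKK
KKKKKK
KKKKKK
KKKKKK
KBBKBK
KKKKKK
KKKKKK
KKKKKK
KKKKKK
After op 2 paint(0,1,W):
KWKKKK
KKKKKK
KKKKKK
KKKKKK
KBBKBK
KKKKKK
KKKKKK
KKKKKK
KKKKKK
After op 3 paint(1,0,W):
KWKKKK
WKKKKK
KKKKKK
KKKKKK
KBBKBK
KKKKKK
KKKKKK
KKKKKK
KKKKKK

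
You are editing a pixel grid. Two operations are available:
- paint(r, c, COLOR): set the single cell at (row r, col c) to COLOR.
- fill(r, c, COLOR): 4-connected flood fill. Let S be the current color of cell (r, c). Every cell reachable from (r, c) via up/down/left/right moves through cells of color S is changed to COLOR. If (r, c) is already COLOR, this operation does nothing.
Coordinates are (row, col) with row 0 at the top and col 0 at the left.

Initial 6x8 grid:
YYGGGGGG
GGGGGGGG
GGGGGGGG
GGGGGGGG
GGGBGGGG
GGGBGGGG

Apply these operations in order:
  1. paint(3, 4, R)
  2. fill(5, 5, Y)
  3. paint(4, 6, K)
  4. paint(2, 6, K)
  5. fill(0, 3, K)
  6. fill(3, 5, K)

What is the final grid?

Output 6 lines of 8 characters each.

After op 1 paint(3,4,R):
YYGGGGGG
GGGGGGGG
GGGGGGGG
GGGGRGGG
GGGBGGGG
GGGBGGGG
After op 2 fill(5,5,Y) [43 cells changed]:
YYYYYYYY
YYYYYYYY
YYYYYYYY
YYYYRYYY
YYYBYYYY
YYYBYYYY
After op 3 paint(4,6,K):
YYYYYYYY
YYYYYYYY
YYYYYYYY
YYYYRYYY
YYYBYYKY
YYYBYYYY
After op 4 paint(2,6,K):
YYYYYYYY
YYYYYYYY
YYYYYYKY
YYYYRYYY
YYYBYYKY
YYYBYYYY
After op 5 fill(0,3,K) [43 cells changed]:
KKKKKKKK
KKKKKKKK
KKKKKKKK
KKKKRKKK
KKKBKKKK
KKKBKKKK
After op 6 fill(3,5,K) [0 cells changed]:
KKKKKKKK
KKKKKKKK
KKKKKKKK
KKKKRKKK
KKKBKKKK
KKKBKKKK

Answer: KKKKKKKK
KKKKKKKK
KKKKKKKK
KKKKRKKK
KKKBKKKK
KKKBKKKK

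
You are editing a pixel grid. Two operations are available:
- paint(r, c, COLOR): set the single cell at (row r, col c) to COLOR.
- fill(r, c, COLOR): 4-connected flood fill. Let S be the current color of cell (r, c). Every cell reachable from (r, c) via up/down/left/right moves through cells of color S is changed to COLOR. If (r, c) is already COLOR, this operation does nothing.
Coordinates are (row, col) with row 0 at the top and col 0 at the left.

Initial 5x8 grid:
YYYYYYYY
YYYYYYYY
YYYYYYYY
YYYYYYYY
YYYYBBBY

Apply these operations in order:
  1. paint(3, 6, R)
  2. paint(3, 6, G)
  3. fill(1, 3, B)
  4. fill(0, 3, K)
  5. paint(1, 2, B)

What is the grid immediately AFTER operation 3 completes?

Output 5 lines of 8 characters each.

Answer: BBBBBBBB
BBBBBBBB
BBBBBBBB
BBBBBBGB
BBBBBBBB

Derivation:
After op 1 paint(3,6,R):
YYYYYYYY
YYYYYYYY
YYYYYYYY
YYYYYYRY
YYYYBBBY
After op 2 paint(3,6,G):
YYYYYYYY
YYYYYYYY
YYYYYYYY
YYYYYYGY
YYYYBBBY
After op 3 fill(1,3,B) [36 cells changed]:
BBBBBBBB
BBBBBBBB
BBBBBBBB
BBBBBBGB
BBBBBBBB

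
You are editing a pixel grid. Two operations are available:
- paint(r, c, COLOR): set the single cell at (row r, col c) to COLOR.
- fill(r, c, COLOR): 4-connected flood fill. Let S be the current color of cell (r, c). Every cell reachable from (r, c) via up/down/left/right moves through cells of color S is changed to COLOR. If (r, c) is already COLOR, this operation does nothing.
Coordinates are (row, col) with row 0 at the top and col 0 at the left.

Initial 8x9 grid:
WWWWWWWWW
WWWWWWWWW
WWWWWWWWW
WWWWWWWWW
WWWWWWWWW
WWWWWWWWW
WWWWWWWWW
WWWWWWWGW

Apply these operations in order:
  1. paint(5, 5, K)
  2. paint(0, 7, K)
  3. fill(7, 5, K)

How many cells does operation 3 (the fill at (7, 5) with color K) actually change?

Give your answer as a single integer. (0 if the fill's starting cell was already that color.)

After op 1 paint(5,5,K):
WWWWWWWWW
WWWWWWWWW
WWWWWWWWW
WWWWWWWWW
WWWWWWWWW
WWWWWKWWW
WWWWWWWWW
WWWWWWWGW
After op 2 paint(0,7,K):
WWWWWWWKW
WWWWWWWWW
WWWWWWWWW
WWWWWWWWW
WWWWWWWWW
WWWWWKWWW
WWWWWWWWW
WWWWWWWGW
After op 3 fill(7,5,K) [69 cells changed]:
KKKKKKKKK
KKKKKKKKK
KKKKKKKKK
KKKKKKKKK
KKKKKKKKK
KKKKKKKKK
KKKKKKKKK
KKKKKKKGK

Answer: 69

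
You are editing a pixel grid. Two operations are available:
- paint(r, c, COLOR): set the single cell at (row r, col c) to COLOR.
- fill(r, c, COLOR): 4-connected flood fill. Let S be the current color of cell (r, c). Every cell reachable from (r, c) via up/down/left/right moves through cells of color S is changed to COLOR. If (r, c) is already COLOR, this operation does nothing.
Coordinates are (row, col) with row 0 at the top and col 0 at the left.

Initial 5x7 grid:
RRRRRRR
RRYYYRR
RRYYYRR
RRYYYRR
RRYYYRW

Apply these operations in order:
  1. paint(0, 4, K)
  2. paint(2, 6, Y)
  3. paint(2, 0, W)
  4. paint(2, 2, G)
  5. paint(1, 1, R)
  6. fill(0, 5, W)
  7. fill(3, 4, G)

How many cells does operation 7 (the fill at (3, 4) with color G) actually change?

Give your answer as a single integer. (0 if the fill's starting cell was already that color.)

After op 1 paint(0,4,K):
RRRRKRR
RRYYYRR
RRYYYRR
RRYYYRR
RRYYYRW
After op 2 paint(2,6,Y):
RRRRKRR
RRYYYRR
RRYYYRY
RRYYYRR
RRYYYRW
After op 3 paint(2,0,W):
RRRRKRR
RRYYYRR
WRYYYRY
RRYYYRR
RRYYYRW
After op 4 paint(2,2,G):
RRRRKRR
RRYYYRR
WRGYYRY
RRYYYRR
RRYYYRW
After op 5 paint(1,1,R):
RRRRKRR
RRYYYRR
WRGYYRY
RRYYYRR
RRYYYRW
After op 6 fill(0,5,W) [8 cells changed]:
RRRRKWW
RRYYYWW
WRGYYWY
RRYYYWW
RRYYYWW
After op 7 fill(3,4,G) [11 cells changed]:
RRRRKWW
RRGGGWW
WRGGGWY
RRGGGWW
RRGGGWW

Answer: 11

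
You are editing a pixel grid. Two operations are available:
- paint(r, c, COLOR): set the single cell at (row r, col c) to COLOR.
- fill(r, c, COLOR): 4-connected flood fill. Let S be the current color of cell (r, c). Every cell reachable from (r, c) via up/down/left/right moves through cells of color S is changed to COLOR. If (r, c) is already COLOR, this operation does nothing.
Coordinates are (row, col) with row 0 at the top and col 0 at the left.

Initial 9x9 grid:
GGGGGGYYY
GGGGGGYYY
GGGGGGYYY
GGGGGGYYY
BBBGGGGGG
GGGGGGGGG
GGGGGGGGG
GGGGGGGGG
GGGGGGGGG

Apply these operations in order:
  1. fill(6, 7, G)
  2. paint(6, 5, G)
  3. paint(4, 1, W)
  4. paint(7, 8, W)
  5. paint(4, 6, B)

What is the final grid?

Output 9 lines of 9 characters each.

After op 1 fill(6,7,G) [0 cells changed]:
GGGGGGYYY
GGGGGGYYY
GGGGGGYYY
GGGGGGYYY
BBBGGGGGG
GGGGGGGGG
GGGGGGGGG
GGGGGGGGG
GGGGGGGGG
After op 2 paint(6,5,G):
GGGGGGYYY
GGGGGGYYY
GGGGGGYYY
GGGGGGYYY
BBBGGGGGG
GGGGGGGGG
GGGGGGGGG
GGGGGGGGG
GGGGGGGGG
After op 3 paint(4,1,W):
GGGGGGYYY
GGGGGGYYY
GGGGGGYYY
GGGGGGYYY
BWBGGGGGG
GGGGGGGGG
GGGGGGGGG
GGGGGGGGG
GGGGGGGGG
After op 4 paint(7,8,W):
GGGGGGYYY
GGGGGGYYY
GGGGGGYYY
GGGGGGYYY
BWBGGGGGG
GGGGGGGGG
GGGGGGGGG
GGGGGGGGW
GGGGGGGGG
After op 5 paint(4,6,B):
GGGGGGYYY
GGGGGGYYY
GGGGGGYYY
GGGGGGYYY
BWBGGGBGG
GGGGGGGGG
GGGGGGGGG
GGGGGGGGW
GGGGGGGGG

Answer: GGGGGGYYY
GGGGGGYYY
GGGGGGYYY
GGGGGGYYY
BWBGGGBGG
GGGGGGGGG
GGGGGGGGG
GGGGGGGGW
GGGGGGGGG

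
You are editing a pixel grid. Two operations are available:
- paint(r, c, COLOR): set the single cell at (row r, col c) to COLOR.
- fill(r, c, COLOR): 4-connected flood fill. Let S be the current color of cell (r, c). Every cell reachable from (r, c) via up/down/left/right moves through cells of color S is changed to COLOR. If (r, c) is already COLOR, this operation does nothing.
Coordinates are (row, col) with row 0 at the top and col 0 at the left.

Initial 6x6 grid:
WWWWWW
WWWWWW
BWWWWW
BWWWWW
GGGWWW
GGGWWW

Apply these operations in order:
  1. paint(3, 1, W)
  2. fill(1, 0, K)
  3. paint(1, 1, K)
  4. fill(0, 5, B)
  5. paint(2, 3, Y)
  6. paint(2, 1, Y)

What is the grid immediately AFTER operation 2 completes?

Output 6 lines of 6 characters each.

Answer: KKKKKK
KKKKKK
BKKKKK
BKKKKK
GGGKKK
GGGKKK

Derivation:
After op 1 paint(3,1,W):
WWWWWW
WWWWWW
BWWWWW
BWWWWW
GGGWWW
GGGWWW
After op 2 fill(1,0,K) [28 cells changed]:
KKKKKK
KKKKKK
BKKKKK
BKKKKK
GGGKKK
GGGKKK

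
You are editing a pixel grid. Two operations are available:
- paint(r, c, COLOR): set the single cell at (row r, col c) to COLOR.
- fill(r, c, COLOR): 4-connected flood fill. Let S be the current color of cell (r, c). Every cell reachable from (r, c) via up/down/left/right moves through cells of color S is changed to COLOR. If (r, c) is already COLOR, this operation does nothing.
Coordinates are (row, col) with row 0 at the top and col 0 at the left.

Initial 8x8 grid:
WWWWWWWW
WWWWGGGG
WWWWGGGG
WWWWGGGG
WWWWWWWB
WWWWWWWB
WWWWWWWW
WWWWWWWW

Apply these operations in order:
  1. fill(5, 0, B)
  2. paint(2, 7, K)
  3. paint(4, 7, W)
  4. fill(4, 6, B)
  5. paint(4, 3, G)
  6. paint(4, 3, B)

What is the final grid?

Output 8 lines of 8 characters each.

After op 1 fill(5,0,B) [50 cells changed]:
BBBBBBBB
BBBBGGGG
BBBBGGGG
BBBBGGGG
BBBBBBBB
BBBBBBBB
BBBBBBBB
BBBBBBBB
After op 2 paint(2,7,K):
BBBBBBBB
BBBBGGGG
BBBBGGGK
BBBBGGGG
BBBBBBBB
BBBBBBBB
BBBBBBBB
BBBBBBBB
After op 3 paint(4,7,W):
BBBBBBBB
BBBBGGGG
BBBBGGGK
BBBBGGGG
BBBBBBBW
BBBBBBBB
BBBBBBBB
BBBBBBBB
After op 4 fill(4,6,B) [0 cells changed]:
BBBBBBBB
BBBBGGGG
BBBBGGGK
BBBBGGGG
BBBBBBBW
BBBBBBBB
BBBBBBBB
BBBBBBBB
After op 5 paint(4,3,G):
BBBBBBBB
BBBBGGGG
BBBBGGGK
BBBBGGGG
BBBGBBBW
BBBBBBBB
BBBBBBBB
BBBBBBBB
After op 6 paint(4,3,B):
BBBBBBBB
BBBBGGGG
BBBBGGGK
BBBBGGGG
BBBBBBBW
BBBBBBBB
BBBBBBBB
BBBBBBBB

Answer: BBBBBBBB
BBBBGGGG
BBBBGGGK
BBBBGGGG
BBBBBBBW
BBBBBBBB
BBBBBBBB
BBBBBBBB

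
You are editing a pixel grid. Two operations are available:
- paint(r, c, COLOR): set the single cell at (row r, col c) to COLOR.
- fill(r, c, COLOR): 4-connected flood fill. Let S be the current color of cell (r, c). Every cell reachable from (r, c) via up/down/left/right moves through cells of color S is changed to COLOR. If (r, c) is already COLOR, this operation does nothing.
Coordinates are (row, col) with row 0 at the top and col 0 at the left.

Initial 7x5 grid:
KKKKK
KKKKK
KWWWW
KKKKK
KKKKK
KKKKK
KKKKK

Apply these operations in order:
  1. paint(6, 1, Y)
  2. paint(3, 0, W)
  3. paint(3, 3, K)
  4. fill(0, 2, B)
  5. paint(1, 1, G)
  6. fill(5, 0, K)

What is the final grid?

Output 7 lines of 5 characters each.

Answer: BBBBB
BGBBB
BWWWW
WKKKK
KKKKK
KKKKK
KYKKK

Derivation:
After op 1 paint(6,1,Y):
KKKKK
KKKKK
KWWWW
KKKKK
KKKKK
KKKKK
KYKKK
After op 2 paint(3,0,W):
KKKKK
KKKKK
KWWWW
WKKKK
KKKKK
KKKKK
KYKKK
After op 3 paint(3,3,K):
KKKKK
KKKKK
KWWWW
WKKKK
KKKKK
KKKKK
KYKKK
After op 4 fill(0,2,B) [11 cells changed]:
BBBBB
BBBBB
BWWWW
WKKKK
KKKKK
KKKKK
KYKKK
After op 5 paint(1,1,G):
BBBBB
BGBBB
BWWWW
WKKKK
KKKKK
KKKKK
KYKKK
After op 6 fill(5,0,K) [0 cells changed]:
BBBBB
BGBBB
BWWWW
WKKKK
KKKKK
KKKKK
KYKKK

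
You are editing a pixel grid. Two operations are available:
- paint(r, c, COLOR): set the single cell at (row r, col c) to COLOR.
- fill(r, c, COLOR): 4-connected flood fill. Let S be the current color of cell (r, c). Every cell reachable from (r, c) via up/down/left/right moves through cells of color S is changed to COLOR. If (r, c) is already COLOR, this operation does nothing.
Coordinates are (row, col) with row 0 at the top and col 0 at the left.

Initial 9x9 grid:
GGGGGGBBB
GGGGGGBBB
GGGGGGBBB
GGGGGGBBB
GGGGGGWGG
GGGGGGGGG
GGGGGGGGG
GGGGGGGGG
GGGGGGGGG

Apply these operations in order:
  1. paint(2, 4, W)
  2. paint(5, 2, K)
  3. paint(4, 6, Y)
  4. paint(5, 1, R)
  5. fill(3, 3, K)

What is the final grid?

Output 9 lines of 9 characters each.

Answer: KKKKKKBBB
KKKKKKBBB
KKKKWKBBB
KKKKKKBBB
KKKKKKYKK
KRKKKKKKK
KKKKKKKKK
KKKKKKKKK
KKKKKKKKK

Derivation:
After op 1 paint(2,4,W):
GGGGGGBBB
GGGGGGBBB
GGGGWGBBB
GGGGGGBBB
GGGGGGWGG
GGGGGGGGG
GGGGGGGGG
GGGGGGGGG
GGGGGGGGG
After op 2 paint(5,2,K):
GGGGGGBBB
GGGGGGBBB
GGGGWGBBB
GGGGGGBBB
GGGGGGWGG
GGKGGGGGG
GGGGGGGGG
GGGGGGGGG
GGGGGGGGG
After op 3 paint(4,6,Y):
GGGGGGBBB
GGGGGGBBB
GGGGWGBBB
GGGGGGBBB
GGGGGGYGG
GGKGGGGGG
GGGGGGGGG
GGGGGGGGG
GGGGGGGGG
After op 4 paint(5,1,R):
GGGGGGBBB
GGGGGGBBB
GGGGWGBBB
GGGGGGBBB
GGGGGGYGG
GRKGGGGGG
GGGGGGGGG
GGGGGGGGG
GGGGGGGGG
After op 5 fill(3,3,K) [65 cells changed]:
KKKKKKBBB
KKKKKKBBB
KKKKWKBBB
KKKKKKBBB
KKKKKKYKK
KRKKKKKKK
KKKKKKKKK
KKKKKKKKK
KKKKKKKKK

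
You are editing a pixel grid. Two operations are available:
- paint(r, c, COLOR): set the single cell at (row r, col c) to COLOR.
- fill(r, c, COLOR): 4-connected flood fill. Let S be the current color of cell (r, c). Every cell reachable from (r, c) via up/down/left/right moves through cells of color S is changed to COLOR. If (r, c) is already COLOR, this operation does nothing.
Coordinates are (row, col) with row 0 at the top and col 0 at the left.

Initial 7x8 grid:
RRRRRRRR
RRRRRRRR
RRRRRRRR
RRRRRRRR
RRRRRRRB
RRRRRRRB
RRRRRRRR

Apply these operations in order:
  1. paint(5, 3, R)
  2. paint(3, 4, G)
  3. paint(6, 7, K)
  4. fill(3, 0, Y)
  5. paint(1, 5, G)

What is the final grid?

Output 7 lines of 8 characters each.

Answer: YYYYYYYY
YYYYYGYY
YYYYYYYY
YYYYGYYY
YYYYYYYB
YYYYYYYB
YYYYYYYK

Derivation:
After op 1 paint(5,3,R):
RRRRRRRR
RRRRRRRR
RRRRRRRR
RRRRRRRR
RRRRRRRB
RRRRRRRB
RRRRRRRR
After op 2 paint(3,4,G):
RRRRRRRR
RRRRRRRR
RRRRRRRR
RRRRGRRR
RRRRRRRB
RRRRRRRB
RRRRRRRR
After op 3 paint(6,7,K):
RRRRRRRR
RRRRRRRR
RRRRRRRR
RRRRGRRR
RRRRRRRB
RRRRRRRB
RRRRRRRK
After op 4 fill(3,0,Y) [52 cells changed]:
YYYYYYYY
YYYYYYYY
YYYYYYYY
YYYYGYYY
YYYYYYYB
YYYYYYYB
YYYYYYYK
After op 5 paint(1,5,G):
YYYYYYYY
YYYYYGYY
YYYYYYYY
YYYYGYYY
YYYYYYYB
YYYYYYYB
YYYYYYYK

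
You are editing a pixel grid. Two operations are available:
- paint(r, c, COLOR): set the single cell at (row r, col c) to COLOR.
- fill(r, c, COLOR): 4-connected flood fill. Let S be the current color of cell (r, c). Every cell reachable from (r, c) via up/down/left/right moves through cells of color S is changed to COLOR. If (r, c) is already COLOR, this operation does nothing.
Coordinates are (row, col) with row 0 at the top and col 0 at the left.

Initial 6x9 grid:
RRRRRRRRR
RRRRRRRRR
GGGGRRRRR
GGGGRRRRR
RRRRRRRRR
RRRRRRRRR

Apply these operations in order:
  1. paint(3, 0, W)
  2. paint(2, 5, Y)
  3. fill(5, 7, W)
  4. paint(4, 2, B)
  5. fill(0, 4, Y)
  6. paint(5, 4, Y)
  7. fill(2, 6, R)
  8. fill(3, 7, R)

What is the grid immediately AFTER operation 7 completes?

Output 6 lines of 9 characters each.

After op 1 paint(3,0,W):
RRRRRRRRR
RRRRRRRRR
GGGGRRRRR
WGGGRRRRR
RRRRRRRRR
RRRRRRRRR
After op 2 paint(2,5,Y):
RRRRRRRRR
RRRRRRRRR
GGGGRYRRR
WGGGRRRRR
RRRRRRRRR
RRRRRRRRR
After op 3 fill(5,7,W) [45 cells changed]:
WWWWWWWWW
WWWWWWWWW
GGGGWYWWW
WGGGWWWWW
WWWWWWWWW
WWWWWWWWW
After op 4 paint(4,2,B):
WWWWWWWWW
WWWWWWWWW
GGGGWYWWW
WGGGWWWWW
WWBWWWWWW
WWWWWWWWW
After op 5 fill(0,4,Y) [45 cells changed]:
YYYYYYYYY
YYYYYYYYY
GGGGYYYYY
YGGGYYYYY
YYBYYYYYY
YYYYYYYYY
After op 6 paint(5,4,Y):
YYYYYYYYY
YYYYYYYYY
GGGGYYYYY
YGGGYYYYY
YYBYYYYYY
YYYYYYYYY
After op 7 fill(2,6,R) [46 cells changed]:
RRRRRRRRR
RRRRRRRRR
GGGGRRRRR
RGGGRRRRR
RRBRRRRRR
RRRRRRRRR

Answer: RRRRRRRRR
RRRRRRRRR
GGGGRRRRR
RGGGRRRRR
RRBRRRRRR
RRRRRRRRR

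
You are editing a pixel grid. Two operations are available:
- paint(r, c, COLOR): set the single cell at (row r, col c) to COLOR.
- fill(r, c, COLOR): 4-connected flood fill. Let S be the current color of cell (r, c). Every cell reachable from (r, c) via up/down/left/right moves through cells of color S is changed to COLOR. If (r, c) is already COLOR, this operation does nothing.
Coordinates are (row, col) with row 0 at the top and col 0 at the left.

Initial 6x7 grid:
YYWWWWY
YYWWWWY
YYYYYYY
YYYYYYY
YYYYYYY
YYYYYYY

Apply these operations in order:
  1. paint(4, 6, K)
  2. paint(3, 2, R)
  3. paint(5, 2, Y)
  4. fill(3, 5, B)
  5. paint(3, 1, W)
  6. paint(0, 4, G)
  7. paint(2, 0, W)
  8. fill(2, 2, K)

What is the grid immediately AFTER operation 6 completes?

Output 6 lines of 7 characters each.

Answer: BBWWGWB
BBWWWWB
BBBBBBB
BWRBBBB
BBBBBBK
BBBBBBB

Derivation:
After op 1 paint(4,6,K):
YYWWWWY
YYWWWWY
YYYYYYY
YYYYYYY
YYYYYYK
YYYYYYY
After op 2 paint(3,2,R):
YYWWWWY
YYWWWWY
YYYYYYY
YYRYYYY
YYYYYYK
YYYYYYY
After op 3 paint(5,2,Y):
YYWWWWY
YYWWWWY
YYYYYYY
YYRYYYY
YYYYYYK
YYYYYYY
After op 4 fill(3,5,B) [32 cells changed]:
BBWWWWB
BBWWWWB
BBBBBBB
BBRBBBB
BBBBBBK
BBBBBBB
After op 5 paint(3,1,W):
BBWWWWB
BBWWWWB
BBBBBBB
BWRBBBB
BBBBBBK
BBBBBBB
After op 6 paint(0,4,G):
BBWWGWB
BBWWWWB
BBBBBBB
BWRBBBB
BBBBBBK
BBBBBBB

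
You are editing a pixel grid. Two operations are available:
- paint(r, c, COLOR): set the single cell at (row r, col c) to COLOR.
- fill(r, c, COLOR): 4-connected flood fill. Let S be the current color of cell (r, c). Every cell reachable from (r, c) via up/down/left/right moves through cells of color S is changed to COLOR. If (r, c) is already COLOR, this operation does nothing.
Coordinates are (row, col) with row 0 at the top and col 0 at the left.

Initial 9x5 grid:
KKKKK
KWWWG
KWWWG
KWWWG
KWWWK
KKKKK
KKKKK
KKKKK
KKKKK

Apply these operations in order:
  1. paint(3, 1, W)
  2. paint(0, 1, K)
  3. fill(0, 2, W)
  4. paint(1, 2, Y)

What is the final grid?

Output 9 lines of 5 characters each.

Answer: WWWWW
WWYWG
WWWWG
WWWWG
WWWWW
WWWWW
WWWWW
WWWWW
WWWWW

Derivation:
After op 1 paint(3,1,W):
KKKKK
KWWWG
KWWWG
KWWWG
KWWWK
KKKKK
KKKKK
KKKKK
KKKKK
After op 2 paint(0,1,K):
KKKKK
KWWWG
KWWWG
KWWWG
KWWWK
KKKKK
KKKKK
KKKKK
KKKKK
After op 3 fill(0,2,W) [30 cells changed]:
WWWWW
WWWWG
WWWWG
WWWWG
WWWWW
WWWWW
WWWWW
WWWWW
WWWWW
After op 4 paint(1,2,Y):
WWWWW
WWYWG
WWWWG
WWWWG
WWWWW
WWWWW
WWWWW
WWWWW
WWWWW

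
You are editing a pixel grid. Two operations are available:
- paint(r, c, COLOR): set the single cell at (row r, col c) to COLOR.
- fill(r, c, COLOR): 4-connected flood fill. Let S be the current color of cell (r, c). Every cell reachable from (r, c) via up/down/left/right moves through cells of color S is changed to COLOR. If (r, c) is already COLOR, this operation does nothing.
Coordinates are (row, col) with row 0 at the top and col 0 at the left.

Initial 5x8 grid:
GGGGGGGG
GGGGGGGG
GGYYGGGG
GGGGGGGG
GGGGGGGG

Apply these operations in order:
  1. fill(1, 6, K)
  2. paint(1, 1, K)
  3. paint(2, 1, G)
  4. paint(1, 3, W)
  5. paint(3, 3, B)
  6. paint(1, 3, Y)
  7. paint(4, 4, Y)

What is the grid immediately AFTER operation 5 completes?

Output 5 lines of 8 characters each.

Answer: KKKKKKKK
KKKWKKKK
KGYYKKKK
KKKBKKKK
KKKKKKKK

Derivation:
After op 1 fill(1,6,K) [38 cells changed]:
KKKKKKKK
KKKKKKKK
KKYYKKKK
KKKKKKKK
KKKKKKKK
After op 2 paint(1,1,K):
KKKKKKKK
KKKKKKKK
KKYYKKKK
KKKKKKKK
KKKKKKKK
After op 3 paint(2,1,G):
KKKKKKKK
KKKKKKKK
KGYYKKKK
KKKKKKKK
KKKKKKKK
After op 4 paint(1,3,W):
KKKKKKKK
KKKWKKKK
KGYYKKKK
KKKKKKKK
KKKKKKKK
After op 5 paint(3,3,B):
KKKKKKKK
KKKWKKKK
KGYYKKKK
KKKBKKKK
KKKKKKKK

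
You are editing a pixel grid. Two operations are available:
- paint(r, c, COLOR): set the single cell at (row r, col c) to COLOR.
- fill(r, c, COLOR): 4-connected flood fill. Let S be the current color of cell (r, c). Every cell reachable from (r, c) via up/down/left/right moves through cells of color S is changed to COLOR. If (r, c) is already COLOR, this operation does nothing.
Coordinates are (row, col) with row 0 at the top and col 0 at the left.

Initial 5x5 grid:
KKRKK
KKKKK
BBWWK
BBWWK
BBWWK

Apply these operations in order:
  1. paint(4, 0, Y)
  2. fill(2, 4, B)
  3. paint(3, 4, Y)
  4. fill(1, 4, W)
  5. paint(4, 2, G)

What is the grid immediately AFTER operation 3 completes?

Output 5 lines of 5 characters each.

After op 1 paint(4,0,Y):
KKRKK
KKKKK
BBWWK
BBWWK
YBWWK
After op 2 fill(2,4,B) [12 cells changed]:
BBRBB
BBBBB
BBWWB
BBWWB
YBWWB
After op 3 paint(3,4,Y):
BBRBB
BBBBB
BBWWB
BBWWY
YBWWB

Answer: BBRBB
BBBBB
BBWWB
BBWWY
YBWWB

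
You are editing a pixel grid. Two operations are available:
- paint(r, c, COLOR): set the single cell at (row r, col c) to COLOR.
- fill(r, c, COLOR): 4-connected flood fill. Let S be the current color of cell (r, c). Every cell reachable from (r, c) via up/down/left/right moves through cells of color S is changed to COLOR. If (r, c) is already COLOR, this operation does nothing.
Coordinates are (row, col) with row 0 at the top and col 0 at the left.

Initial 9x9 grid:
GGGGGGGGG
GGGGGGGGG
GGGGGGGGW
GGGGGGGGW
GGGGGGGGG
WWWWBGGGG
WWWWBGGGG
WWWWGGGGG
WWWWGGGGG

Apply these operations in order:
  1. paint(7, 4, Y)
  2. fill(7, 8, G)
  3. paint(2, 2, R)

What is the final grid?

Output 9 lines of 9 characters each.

Answer: GGGGGGGGG
GGGGGGGGG
GGRGGGGGW
GGGGGGGGW
GGGGGGGGG
WWWWBGGGG
WWWWBGGGG
WWWWYGGGG
WWWWGGGGG

Derivation:
After op 1 paint(7,4,Y):
GGGGGGGGG
GGGGGGGGG
GGGGGGGGW
GGGGGGGGW
GGGGGGGGG
WWWWBGGGG
WWWWBGGGG
WWWWYGGGG
WWWWGGGGG
After op 2 fill(7,8,G) [0 cells changed]:
GGGGGGGGG
GGGGGGGGG
GGGGGGGGW
GGGGGGGGW
GGGGGGGGG
WWWWBGGGG
WWWWBGGGG
WWWWYGGGG
WWWWGGGGG
After op 3 paint(2,2,R):
GGGGGGGGG
GGGGGGGGG
GGRGGGGGW
GGGGGGGGW
GGGGGGGGG
WWWWBGGGG
WWWWBGGGG
WWWWYGGGG
WWWWGGGGG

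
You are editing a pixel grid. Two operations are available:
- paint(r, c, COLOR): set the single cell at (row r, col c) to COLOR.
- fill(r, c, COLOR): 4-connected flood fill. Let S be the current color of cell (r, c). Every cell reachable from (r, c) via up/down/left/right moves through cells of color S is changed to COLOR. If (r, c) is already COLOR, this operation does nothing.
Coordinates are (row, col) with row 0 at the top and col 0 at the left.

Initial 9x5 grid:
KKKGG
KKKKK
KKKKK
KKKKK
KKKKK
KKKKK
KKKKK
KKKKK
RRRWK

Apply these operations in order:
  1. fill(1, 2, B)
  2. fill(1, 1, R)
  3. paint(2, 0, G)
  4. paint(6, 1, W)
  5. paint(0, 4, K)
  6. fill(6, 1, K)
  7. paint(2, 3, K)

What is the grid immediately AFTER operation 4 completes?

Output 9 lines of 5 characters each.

Answer: RRRGG
RRRRR
GRRRR
RRRRR
RRRRR
RRRRR
RWRRR
RRRRR
RRRWR

Derivation:
After op 1 fill(1,2,B) [39 cells changed]:
BBBGG
BBBBB
BBBBB
BBBBB
BBBBB
BBBBB
BBBBB
BBBBB
RRRWB
After op 2 fill(1,1,R) [39 cells changed]:
RRRGG
RRRRR
RRRRR
RRRRR
RRRRR
RRRRR
RRRRR
RRRRR
RRRWR
After op 3 paint(2,0,G):
RRRGG
RRRRR
GRRRR
RRRRR
RRRRR
RRRRR
RRRRR
RRRRR
RRRWR
After op 4 paint(6,1,W):
RRRGG
RRRRR
GRRRR
RRRRR
RRRRR
RRRRR
RWRRR
RRRRR
RRRWR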